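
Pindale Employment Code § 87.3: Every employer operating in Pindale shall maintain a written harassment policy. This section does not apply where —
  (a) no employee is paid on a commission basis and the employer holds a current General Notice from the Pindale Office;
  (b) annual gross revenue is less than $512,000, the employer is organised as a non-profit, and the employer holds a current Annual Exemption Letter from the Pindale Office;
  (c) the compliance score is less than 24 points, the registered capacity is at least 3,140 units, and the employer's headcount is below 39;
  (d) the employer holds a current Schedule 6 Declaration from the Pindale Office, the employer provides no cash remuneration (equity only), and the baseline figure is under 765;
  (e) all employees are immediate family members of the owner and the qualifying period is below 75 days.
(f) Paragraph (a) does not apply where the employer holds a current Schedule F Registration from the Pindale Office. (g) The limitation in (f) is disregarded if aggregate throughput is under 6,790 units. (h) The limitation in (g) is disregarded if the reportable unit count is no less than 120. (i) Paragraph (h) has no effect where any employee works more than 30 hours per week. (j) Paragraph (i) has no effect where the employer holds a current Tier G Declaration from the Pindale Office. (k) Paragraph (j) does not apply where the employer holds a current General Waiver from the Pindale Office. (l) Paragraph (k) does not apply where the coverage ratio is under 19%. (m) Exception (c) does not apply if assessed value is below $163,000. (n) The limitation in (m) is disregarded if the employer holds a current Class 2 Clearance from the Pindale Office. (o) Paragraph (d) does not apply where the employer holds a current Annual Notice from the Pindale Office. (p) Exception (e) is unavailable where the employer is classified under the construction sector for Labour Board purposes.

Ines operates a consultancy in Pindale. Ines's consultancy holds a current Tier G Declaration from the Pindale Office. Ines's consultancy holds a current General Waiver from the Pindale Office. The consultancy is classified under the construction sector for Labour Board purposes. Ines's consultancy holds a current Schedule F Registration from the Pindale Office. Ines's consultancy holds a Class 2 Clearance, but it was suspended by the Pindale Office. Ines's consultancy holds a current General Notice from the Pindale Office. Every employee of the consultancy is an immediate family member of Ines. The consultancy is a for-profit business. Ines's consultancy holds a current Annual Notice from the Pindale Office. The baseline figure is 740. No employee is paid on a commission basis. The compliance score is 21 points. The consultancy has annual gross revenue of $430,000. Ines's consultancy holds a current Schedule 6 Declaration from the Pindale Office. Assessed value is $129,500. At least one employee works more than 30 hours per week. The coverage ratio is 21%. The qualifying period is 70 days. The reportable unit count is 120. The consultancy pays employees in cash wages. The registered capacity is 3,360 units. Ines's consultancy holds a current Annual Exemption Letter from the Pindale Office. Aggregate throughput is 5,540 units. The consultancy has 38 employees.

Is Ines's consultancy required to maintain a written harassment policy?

Exception (a)'s conditions are all satisfied: no employee is paid on commission; a current General Notice is held. Applying paragraphs (f)–(l): (f) operates (a current Schedule F Registration is held), but is overridden by (g): (g) operates against (f): aggregate throughput is 5,540 units, under the 6,790 units limit. (h) operates (the reportable unit count is 120, meeting the 120 threshold), but is itself disapplied by (i): (i) is triggered — at least one employee exceeds 30 hours/week. (j) would limit (i) — a current Tier G Declaration is held — but (k) sets (j) aside: (k) operates — a current General Waiver is held. (l) is not engaged (the coverage ratio is 21%, not under 19%), so (k) stands. Exception (a) stands.
Exception (b) does not apply: the employer is for-profit.
Exception (c)'s conditions are all satisfied: the compliance score is 21 points, less than the 24 points limit; the registered capacity is 3,360 units, meeting the 3,140 units threshold; the employer's headcount is 38, below the 39 limit. Turning to paragraphs (m)–(n): (m) is engaged — assessed value is $129,500, below the $163,000 limit. (n) is inapplicable (there is no Class 2 Clearance in force), so (m) stands. (c) is therefore removed.
Exception (d) requires that the employer provides no cash remuneration (equity only); but employees are paid cash wages, so (d) is unavailable.
Exception (e): every employee is an immediate family member; the qualifying period is 70 days, below the 75 days limit — every condition holds. Turning to paragraph (p): (p) operates against (e): the consultancy is classified under the construction sector. So (e) is unavailable.

No — exception (a) applies; Ines's consultancy is not required to maintain a written harassment policy.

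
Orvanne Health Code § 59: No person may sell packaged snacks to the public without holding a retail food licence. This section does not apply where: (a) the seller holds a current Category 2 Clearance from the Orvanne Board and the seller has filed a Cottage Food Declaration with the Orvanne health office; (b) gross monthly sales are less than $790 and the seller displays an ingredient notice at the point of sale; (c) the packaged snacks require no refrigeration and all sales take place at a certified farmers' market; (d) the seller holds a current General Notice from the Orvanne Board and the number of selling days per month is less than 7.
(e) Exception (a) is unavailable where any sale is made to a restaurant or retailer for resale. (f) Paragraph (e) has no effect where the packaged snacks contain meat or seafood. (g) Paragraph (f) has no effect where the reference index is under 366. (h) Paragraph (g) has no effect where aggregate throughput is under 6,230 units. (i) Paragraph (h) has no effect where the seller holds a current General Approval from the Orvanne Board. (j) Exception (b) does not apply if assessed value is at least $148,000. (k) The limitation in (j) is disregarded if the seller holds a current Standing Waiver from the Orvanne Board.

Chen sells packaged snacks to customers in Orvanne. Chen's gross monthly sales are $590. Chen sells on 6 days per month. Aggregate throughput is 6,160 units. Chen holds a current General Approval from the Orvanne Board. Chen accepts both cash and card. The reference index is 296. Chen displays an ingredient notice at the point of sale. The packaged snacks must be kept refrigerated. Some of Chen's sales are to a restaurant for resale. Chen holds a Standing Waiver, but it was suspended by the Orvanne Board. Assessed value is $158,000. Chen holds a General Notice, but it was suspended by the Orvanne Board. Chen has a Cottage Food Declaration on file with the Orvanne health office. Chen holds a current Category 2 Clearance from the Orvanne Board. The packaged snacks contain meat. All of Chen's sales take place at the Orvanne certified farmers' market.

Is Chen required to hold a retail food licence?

Exception (a): a current Category 2 Clearance is held; a Cottage Food Declaration is on file — every condition holds. But: (e) operates against (a): some sales are to a restaurant for resale. (f) would limit (e) — the packaged snacks contain meat — but (g) sets (f) aside: (g) operates against (f): the reference index is 296, under the 366 limit. (h) would limit (g) — aggregate throughput is 6,160 units, under the 6,230 units limit — but (i) sets (h) aside: (i) operates against (h): a current General Approval is held. So (a) is unavailable.
Exception (b)'s conditions are all satisfied: gross monthly sales are $590, less than the $790 limit; an ingredient notice is displayed. But applying paragraphs (j)–(k): (j) operates against (b): assessed value is $158,000, meeting the $148,000 threshold. (k), which would lift (j), does not operate here — there is no Standing Waiver in force. (b) is therefore removed.
Exception (c) requires that the packaged snacks require no refrigeration; but the packaged snacks require refrigeration, so (c) is unavailable.
Exception (d) fails — no current General Notice is held.
No exception is made out. Chen falls within the general rule.

Yes — Chen must hold a retail food licence.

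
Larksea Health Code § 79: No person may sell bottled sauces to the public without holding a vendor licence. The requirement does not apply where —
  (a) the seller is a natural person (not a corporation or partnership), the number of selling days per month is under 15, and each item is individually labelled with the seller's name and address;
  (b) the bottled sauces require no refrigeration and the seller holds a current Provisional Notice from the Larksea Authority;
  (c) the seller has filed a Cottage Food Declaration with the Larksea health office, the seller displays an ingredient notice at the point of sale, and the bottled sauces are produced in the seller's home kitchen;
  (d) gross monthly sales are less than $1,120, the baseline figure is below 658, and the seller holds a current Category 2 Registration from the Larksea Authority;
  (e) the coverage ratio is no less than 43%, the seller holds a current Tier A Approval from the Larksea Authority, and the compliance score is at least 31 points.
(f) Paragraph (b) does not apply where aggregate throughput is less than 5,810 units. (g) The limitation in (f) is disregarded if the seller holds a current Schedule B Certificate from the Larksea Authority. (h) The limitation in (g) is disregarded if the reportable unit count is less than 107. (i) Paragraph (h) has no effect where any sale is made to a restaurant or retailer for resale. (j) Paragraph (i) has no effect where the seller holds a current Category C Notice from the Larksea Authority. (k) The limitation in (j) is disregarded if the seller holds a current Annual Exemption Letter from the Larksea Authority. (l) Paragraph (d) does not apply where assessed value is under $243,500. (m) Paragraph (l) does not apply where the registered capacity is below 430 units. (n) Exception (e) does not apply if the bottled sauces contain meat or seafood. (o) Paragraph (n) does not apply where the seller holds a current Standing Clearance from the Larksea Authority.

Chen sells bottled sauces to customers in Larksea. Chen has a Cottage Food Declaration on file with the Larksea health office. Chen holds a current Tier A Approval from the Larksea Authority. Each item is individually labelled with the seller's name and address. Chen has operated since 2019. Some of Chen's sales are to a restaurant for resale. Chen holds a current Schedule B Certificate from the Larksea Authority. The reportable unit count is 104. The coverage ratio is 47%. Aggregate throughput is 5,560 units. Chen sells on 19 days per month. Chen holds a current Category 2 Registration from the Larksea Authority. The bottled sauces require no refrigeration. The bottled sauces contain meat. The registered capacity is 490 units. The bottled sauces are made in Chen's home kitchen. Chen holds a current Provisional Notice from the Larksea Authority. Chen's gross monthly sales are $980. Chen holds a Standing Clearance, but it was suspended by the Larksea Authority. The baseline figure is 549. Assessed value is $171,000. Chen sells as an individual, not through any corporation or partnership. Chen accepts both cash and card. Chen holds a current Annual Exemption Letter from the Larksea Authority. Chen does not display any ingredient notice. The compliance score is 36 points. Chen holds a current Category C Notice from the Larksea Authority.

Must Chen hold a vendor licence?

No — exception (b) applies; Chen is not required to hold a vendor licence.

Exception (a) does not apply: the number of selling days per month is 19, not under 15.
All of (b)'s requirements are met (the bottled sauces are shelf-stable; a current Provisional Notice is held). Considering the limiting provisions: (f) is triggered (aggregate throughput is 5,560 units, less than the 5,810 units limit), but is overridden by (g): (g) operates against (f): a current Schedule B Certificate is held. (h) would limit (g) — the reportable unit count is 104, less than the 107 limit — but (i) sets (h) aside: (i) is engaged — some sales are to a restaurant for resale. (j) operates (a current Category C Notice is held), but is overridden by (k): (k) operates — a current Annual Exemption Letter is held. Exception (b) stands.
Exception (c) fails — no ingredient notice is displayed.
All of (d)'s requirements are met (gross monthly sales are $980, less than the $1,120 limit; the baseline figure is 549, below the 658 limit; a current Category 2 Registration is held). Turning to paragraphs (l)–(m): (l) operates against (d): assessed value is $171,000, under the $243,500 limit. (m) is not engaged (the registered capacity is 490 units, not below 430 units), so (l) stands. Exception (d) does not apply.
Exception (e)'s conditions are all satisfied: the coverage ratio is 47%, meeting the 43% threshold; a current Tier A Approval is held; the compliance score is 36 points, meeting the 31 points threshold. But: (n) is triggered — the bottled sauces contain meat. (o) is not engaged (there is no Standing Clearance in force), so (n) stands. (e) is therefore removed.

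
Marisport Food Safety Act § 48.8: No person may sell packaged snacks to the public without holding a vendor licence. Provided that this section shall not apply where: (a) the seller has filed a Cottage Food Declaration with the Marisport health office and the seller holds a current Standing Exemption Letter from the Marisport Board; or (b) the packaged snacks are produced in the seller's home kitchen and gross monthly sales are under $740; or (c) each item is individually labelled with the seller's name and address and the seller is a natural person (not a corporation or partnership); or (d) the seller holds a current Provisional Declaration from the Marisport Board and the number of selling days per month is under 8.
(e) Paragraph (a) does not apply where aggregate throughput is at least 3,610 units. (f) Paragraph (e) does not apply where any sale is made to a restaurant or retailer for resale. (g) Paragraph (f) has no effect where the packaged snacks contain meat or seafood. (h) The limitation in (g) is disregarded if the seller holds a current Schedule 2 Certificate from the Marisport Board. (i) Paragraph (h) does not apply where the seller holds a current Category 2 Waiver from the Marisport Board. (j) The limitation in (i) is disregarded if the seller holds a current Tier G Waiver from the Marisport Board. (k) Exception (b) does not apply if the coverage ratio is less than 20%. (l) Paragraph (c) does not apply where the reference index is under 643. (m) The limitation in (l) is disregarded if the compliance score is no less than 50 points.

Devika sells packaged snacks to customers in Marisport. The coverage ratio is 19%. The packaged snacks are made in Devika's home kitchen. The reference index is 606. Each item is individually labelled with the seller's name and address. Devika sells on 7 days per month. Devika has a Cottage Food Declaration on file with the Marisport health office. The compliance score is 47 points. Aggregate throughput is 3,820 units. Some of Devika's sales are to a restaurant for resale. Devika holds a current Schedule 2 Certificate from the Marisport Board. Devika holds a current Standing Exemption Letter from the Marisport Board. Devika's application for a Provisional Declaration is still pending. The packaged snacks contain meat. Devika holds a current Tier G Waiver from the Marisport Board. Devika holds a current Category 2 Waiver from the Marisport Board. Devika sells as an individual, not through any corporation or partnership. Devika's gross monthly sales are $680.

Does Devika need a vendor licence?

No — exception (a) applies; Devika is not required to hold a vendor licence.

Exception (a): a Cottage Food Declaration is on file; a current Standing Exemption Letter is held — every condition holds. Considering the limiting provisions: (e) is triggered (aggregate throughput is 3,820 units, meeting the 3,610 units threshold), but yields to (f): (f) applies — some sales are to a restaurant for resale. (g) would limit (f) — the packaged snacks contain meat — but (h) sets (g) aside: (h) operates against (g): a current Schedule 2 Certificate is held. (i) operates (a current Category 2 Waiver is held), but is overridden by (j): (j) operates against (i): a current Tier G Waiver is held. So (a) applies.
Exception (b): the packaged snacks are home-kitchen produced; gross monthly sales are $680, under the $740 limit — every condition holds. Turning to paragraph (k): (k) operates against (b): the coverage ratio is 19%, less than the 20% limit. (b) is therefore removed.
Exception (c): items are individually labelled; the seller is a natural person — every condition holds. However, paragraphs (l)–(m) must be considered: (l) operates against (c): the reference index is 606, under the 643 limit. (m) is not triggered (the compliance score is 47 points, short of 50 points), so (l) stands. Exception (c) does not apply.
Exception (d) fails — no current Provisional Declaration is held.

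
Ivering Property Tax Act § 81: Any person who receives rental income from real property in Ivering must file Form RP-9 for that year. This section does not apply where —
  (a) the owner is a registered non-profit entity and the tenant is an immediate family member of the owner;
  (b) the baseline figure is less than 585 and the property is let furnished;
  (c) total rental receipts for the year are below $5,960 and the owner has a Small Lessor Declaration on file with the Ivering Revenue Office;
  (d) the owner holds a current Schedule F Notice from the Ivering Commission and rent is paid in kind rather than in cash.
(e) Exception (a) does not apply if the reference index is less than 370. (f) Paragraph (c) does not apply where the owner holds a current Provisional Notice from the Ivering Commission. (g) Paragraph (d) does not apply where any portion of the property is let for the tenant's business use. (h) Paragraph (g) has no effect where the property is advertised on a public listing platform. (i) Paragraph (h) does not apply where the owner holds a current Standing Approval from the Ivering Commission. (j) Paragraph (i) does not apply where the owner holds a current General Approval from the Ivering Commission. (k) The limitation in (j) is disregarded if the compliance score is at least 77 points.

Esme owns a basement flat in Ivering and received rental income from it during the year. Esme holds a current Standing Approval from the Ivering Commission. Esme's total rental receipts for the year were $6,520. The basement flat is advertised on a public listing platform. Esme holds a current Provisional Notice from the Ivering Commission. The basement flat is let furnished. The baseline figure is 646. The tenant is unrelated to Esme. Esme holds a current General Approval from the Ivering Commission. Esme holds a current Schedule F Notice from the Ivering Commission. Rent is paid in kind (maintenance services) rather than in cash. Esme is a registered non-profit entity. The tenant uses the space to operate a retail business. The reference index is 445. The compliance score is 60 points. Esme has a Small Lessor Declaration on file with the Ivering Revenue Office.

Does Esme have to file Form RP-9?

Exception (a) requires that the tenant is an immediate family member of the owner; but the tenant is unrelated to the owner, so (a) is unavailable.
Exception (b) requires that the baseline figure is less than 585; but the baseline figure is 646, not less than 585, so (b) is unavailable.
Exception (c) does not apply: total rental receipts for the year are $6,520, not below $5,960.
All of (d)'s requirements are met (a current Schedule F Notice is held; rent is paid in kind). Applying paragraphs (g)–(k): (g) is triggered (the space is let for business use), but is displaced by (h): (h) applies — the property is publicly advertised. (i) is engaged (a current Standing Approval is held), but is overridden by (j): (j) is engaged — a current General Approval is held. (k), which would lift (j), does not operate here — the compliance score is 60 points, short of 77 points. Exception (d) stands.

No — exception (d) applies; Esme is not required to file Form RP-9.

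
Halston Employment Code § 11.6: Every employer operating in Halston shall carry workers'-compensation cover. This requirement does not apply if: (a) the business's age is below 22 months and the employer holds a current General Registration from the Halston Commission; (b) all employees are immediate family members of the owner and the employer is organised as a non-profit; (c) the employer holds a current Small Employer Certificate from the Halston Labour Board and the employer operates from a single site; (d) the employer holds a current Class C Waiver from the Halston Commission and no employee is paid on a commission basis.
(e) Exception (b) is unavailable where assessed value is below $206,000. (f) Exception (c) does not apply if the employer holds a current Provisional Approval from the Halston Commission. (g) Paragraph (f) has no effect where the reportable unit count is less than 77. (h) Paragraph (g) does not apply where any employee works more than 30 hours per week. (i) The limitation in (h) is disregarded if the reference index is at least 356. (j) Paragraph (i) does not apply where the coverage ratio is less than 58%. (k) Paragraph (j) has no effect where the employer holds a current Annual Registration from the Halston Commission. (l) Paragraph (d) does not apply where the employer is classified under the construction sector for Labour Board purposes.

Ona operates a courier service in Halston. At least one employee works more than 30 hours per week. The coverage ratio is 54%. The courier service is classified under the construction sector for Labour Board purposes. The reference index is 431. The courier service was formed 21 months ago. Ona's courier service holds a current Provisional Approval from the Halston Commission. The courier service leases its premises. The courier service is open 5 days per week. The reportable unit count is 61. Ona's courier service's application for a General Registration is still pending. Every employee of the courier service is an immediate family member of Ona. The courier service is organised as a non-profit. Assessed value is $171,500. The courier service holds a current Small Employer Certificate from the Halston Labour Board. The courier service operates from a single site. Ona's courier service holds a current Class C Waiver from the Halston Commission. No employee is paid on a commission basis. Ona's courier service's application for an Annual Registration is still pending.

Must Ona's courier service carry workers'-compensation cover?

Yes — Ona's courier service must carry workers'-compensation cover.

Exception (a) does not apply: no current General Registration is held.
Exception (b) is satisfied on its face — every employee is an immediate family member; the employer is a non-profit. But: (e) applies — assessed value is $171,500, below the $206,000 limit. Exception (b) does not apply.
Exception (c): a current Small Employer Certificate is held; the employer operates from a single site — every condition holds. However, paragraphs (f)–(k) must be considered: (f) operates against (c): a current Provisional Approval is held. (g) operates (the reportable unit count is 61, less than the 77 limit), but is itself disapplied by (h): (h) operates against (g): at least one employee exceeds 30 hours/week. (i) would limit (h) — the reference index is 431, meeting the 356 threshold — but (j) sets (i) aside: (j) operates against (i): the coverage ratio is 54%, less than the 58% limit. (k), which would lift (j), is not engaged — no current Annual Registration is held. So (c) is unavailable.
Exception (d) is satisfied on its face — a current Class C Waiver is held; no employee is paid on commission. But: (l) is triggered — the courier service is classified under the construction sector. Exception (d) does not apply.
No exception applies. The general rule governs.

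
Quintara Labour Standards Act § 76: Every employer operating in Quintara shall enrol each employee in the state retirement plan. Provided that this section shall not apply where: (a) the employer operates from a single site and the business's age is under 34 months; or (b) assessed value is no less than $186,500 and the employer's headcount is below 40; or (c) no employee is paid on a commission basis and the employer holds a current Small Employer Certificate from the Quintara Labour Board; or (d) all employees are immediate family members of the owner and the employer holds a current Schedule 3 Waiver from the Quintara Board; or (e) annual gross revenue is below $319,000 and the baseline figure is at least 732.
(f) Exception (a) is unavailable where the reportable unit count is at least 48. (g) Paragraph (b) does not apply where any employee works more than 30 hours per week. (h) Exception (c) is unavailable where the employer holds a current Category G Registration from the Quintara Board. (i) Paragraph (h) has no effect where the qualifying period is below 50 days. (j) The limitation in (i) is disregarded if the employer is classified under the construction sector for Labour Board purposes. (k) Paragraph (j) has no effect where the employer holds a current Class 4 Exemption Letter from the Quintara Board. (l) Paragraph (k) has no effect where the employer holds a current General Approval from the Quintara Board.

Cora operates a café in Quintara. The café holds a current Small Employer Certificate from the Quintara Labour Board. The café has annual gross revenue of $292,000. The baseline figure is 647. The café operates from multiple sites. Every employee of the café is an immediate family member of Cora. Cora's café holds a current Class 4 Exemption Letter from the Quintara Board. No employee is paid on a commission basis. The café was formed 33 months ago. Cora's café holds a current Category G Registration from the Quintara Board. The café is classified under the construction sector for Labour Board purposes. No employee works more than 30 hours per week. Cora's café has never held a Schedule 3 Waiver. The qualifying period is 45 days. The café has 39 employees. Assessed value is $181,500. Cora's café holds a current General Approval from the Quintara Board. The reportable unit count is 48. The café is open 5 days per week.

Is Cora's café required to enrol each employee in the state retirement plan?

Yes — Cora's café must enrol each employee in the state retirement plan.

Exception (a) requires that the employer operates from a single site; but the employer operates from multiple sites, so (a) is unavailable.
Exception (b) fails — assessed value is $181,500, short of $186,500.
Exception (c) is satisfied on its face — no employee is paid on commission; a current Small Employer Certificate is held. Turning to paragraphs (h)–(l): (h) operates against (c): a current Category G Registration is held. (i) would limit (h) — the qualifying period is 45 days, below the 50 days limit — but (j) sets (i) aside: (j) operates — the café is classified under the construction sector. (k) applies (a current Class 4 Exemption Letter is held), but yields to (l): (l) operates against (k): a current General Approval is held. So (c) is unavailable.
Exception (d) fails — there is no Schedule 3 Waiver in force.
Exception (e) fails — the baseline figure is 647, short of 732.
Every exception is unavailable, so the rule governs.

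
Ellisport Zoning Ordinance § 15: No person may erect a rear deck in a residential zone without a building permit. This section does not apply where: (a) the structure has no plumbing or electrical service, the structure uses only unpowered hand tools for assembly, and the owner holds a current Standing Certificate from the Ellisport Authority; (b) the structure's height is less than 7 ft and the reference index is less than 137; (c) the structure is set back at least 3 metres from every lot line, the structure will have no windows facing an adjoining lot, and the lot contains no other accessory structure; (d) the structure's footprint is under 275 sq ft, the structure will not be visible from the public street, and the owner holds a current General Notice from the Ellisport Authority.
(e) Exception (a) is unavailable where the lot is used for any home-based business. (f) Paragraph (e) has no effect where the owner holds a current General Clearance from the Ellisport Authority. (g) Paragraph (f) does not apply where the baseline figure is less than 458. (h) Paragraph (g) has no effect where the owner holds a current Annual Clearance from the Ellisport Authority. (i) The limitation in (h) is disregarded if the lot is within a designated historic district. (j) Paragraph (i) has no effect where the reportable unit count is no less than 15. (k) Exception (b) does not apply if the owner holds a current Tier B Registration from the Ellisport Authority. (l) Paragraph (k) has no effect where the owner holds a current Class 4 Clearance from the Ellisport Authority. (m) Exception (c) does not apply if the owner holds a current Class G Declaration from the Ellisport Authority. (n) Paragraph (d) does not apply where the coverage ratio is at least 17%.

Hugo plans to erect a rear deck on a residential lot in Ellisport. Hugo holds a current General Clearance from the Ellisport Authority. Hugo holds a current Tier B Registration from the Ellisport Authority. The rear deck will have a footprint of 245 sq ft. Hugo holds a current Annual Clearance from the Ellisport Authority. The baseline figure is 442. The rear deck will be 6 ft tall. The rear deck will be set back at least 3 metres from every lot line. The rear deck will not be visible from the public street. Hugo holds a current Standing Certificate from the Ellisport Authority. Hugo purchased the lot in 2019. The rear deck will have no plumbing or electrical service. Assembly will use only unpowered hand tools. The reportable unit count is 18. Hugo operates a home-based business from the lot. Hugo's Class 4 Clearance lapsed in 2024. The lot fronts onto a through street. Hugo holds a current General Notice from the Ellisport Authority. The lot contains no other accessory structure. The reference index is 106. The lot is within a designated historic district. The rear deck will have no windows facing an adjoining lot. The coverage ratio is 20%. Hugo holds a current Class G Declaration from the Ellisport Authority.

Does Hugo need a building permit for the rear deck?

No — exception (a) applies; Hugo does not need a building permit.

Exception (a)'s conditions are all satisfied: there is no plumbing or electrical service; assembly uses only hand tools; a current Standing Certificate is held. Applying paragraphs (e)–(j): (e) would limit (a) — a home-based business operates on the lot — but (f) sets (e) aside: (f) operates against (e): a current General Clearance is held. (g) would limit (f) — the baseline figure is 442, less than the 458 limit — but (h) sets (g) aside: (h) operates against (g): a current Annual Clearance is held. (i) is triggered (the lot is in a historic district), but is set aside by (j): (j) applies — the reportable unit count is 18, meeting the 15 threshold. Exception (a) stands.
Exception (b)'s conditions are all satisfied: the structure's height is 6 ft, less than the 7 ft limit; the reference index is 106, less than the 137 limit. But: (k) operates — a current Tier B Registration is held. (l), which would lift (k), is not triggered — the Class 4 Clearance is not current. Exception (b) does not apply.
Exception (c): the setback is at least 3 m on every side; no windows face an adjoining lot; the lot has no other accessory structure — every condition holds. But: (m) is triggered — a current Class G Declaration is held. (c) is therefore removed.
Exception (d)'s conditions are all satisfied: the structure's footprint is 245 sq ft, under the 275 sq ft limit; the structure will not be visible from the street; a current General Notice is held. Turning to paragraph (n): (n) operates against (d): the coverage ratio is 20%, meeting the 17% threshold. (d) is therefore removed.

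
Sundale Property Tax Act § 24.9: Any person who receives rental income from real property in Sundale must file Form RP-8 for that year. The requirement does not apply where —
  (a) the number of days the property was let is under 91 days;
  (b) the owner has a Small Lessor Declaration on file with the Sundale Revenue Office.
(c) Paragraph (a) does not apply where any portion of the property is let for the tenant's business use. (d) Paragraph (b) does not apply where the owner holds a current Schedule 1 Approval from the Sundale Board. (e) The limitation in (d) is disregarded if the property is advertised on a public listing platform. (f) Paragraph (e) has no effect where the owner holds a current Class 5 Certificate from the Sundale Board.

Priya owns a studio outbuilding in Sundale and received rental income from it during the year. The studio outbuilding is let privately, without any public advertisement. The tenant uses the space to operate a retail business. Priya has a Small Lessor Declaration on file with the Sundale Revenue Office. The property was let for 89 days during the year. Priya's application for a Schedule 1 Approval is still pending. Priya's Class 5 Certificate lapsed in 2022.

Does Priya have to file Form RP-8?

No — exception (b) applies; Priya is not required to file Form RP-8.

Exception (a) is satisfied on its face — the number of days the property was let is 89 days, under the 91 days limit. But applying paragraph (c): (c) operates against (a): the space is let for business use. Exception (a) does not apply.
Exception (b)'s conditions are all satisfied: a Small Lessor Declaration is on file. Applying paragraphs (d)–(f): (d) is not engaged — no current Schedule 1 Approval is held. Exception (b) stands.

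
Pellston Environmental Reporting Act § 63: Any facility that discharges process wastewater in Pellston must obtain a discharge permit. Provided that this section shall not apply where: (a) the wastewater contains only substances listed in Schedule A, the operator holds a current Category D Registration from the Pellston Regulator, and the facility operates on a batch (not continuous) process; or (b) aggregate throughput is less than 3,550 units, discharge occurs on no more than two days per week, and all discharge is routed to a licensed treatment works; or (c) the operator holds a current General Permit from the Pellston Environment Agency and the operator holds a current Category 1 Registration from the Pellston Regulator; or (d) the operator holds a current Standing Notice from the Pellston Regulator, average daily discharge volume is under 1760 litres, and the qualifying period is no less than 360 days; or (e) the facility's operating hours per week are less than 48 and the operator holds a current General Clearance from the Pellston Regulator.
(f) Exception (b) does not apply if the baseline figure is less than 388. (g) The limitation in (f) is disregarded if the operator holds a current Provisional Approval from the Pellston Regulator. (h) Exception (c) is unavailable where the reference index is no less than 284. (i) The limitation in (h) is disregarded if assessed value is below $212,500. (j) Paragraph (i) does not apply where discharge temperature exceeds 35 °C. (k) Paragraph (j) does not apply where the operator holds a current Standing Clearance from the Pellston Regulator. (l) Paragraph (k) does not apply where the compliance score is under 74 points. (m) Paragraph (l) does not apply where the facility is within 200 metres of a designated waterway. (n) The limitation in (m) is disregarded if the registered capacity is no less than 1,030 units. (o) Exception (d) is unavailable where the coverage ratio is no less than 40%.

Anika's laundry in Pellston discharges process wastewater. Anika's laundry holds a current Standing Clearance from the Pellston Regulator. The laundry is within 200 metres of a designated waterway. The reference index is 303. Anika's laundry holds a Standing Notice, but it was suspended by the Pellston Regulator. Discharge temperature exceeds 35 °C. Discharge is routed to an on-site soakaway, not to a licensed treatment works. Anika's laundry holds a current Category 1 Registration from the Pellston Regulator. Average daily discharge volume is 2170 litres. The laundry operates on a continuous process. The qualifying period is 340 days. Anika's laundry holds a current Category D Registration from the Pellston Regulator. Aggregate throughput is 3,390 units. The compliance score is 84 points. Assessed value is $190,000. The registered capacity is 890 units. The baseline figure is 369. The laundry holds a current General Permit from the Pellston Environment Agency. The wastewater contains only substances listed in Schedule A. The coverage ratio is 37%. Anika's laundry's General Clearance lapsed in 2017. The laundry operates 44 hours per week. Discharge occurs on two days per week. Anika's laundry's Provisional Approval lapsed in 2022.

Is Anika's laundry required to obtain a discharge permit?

No — exception (c) applies; Anika's laundry is not required to obtain a discharge permit.

Exception (a) requires that the facility operates on a batch (not continuous) process; but the facility operates on a continuous process, so (a) is unavailable.
Exception (b) fails — discharge is not routed to a licensed treatment works.
Exception (c): a current General Permit is held; a current Category 1 Registration is held — every condition holds. Under paragraphs (h)–(n): (h) would limit (c) — the reference index is 303, meeting the 284 threshold — but (i) sets (h) aside: (i) is engaged — assessed value is $190,000, below the $212,500 limit. (j) would limit (i) — discharge temperature exceeds 35 °C — but (k) sets (j) aside: (k) operates against (j): a current Standing Clearance is held. (l) is not engaged (the compliance score is 84 points, not under 74 points), so (k) stands. (c) remains available.
Exception (d) fails — the Standing Notice is not current.
Exception (e) does not apply: there is no General Clearance in force.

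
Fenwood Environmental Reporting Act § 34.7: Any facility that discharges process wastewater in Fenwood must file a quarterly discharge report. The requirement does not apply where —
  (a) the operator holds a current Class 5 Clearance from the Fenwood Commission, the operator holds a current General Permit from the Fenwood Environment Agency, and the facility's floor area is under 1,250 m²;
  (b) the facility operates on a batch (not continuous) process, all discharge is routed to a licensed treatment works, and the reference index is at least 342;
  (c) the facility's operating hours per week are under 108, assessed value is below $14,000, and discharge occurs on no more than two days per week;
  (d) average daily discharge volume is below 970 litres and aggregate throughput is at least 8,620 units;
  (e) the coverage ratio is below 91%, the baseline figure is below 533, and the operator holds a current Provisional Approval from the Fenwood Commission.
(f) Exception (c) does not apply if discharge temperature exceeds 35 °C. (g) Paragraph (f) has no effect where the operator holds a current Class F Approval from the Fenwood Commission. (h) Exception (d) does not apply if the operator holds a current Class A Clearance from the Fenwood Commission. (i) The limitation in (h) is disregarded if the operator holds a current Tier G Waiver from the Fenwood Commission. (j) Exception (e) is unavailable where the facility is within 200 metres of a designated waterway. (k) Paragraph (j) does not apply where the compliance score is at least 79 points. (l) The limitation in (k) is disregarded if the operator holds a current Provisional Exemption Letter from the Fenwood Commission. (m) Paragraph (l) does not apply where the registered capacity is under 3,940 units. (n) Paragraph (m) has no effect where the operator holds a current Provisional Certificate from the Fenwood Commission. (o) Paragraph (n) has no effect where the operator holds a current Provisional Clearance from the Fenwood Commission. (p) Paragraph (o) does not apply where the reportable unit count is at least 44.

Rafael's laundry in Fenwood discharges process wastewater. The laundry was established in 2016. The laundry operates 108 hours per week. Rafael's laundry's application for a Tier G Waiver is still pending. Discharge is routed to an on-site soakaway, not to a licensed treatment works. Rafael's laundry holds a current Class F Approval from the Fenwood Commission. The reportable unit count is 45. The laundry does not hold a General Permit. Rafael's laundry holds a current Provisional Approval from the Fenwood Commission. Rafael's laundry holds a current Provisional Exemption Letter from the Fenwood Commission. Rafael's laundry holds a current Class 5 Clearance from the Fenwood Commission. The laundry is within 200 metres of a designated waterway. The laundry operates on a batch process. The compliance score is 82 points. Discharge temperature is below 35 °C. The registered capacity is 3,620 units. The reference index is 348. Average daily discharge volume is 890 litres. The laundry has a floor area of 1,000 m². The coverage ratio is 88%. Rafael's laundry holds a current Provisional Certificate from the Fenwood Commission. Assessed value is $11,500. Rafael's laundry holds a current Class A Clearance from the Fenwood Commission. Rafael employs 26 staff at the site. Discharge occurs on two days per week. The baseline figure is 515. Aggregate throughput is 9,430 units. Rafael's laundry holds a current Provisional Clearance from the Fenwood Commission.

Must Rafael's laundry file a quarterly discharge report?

Exception (a) requires that the operator holds a current General Permit from the Fenwood Environment Agency; but no General Permit is held, so (a) is unavailable.
Exception (b) fails — discharge is not routed to a licensed treatment works.
Exception (c) requires that the facility's operating hours per week are under 108; but the facility's operating hours per week are 108, not under 108, so (c) is unavailable.
Exception (d)'s conditions are all satisfied: average daily discharge volume is 890 litres, below the 970 litres limit; aggregate throughput is 9,430 units, meeting the 8,620 units threshold. But: (h) operates against (d): a current Class A Clearance is held. (i) is not triggered (no current Tier G Waiver is held), so (h) stands. So (d) is unavailable.
Exception (e)'s conditions are all satisfied: the coverage ratio is 88%, below the 91% limit; the baseline figure is 515, below the 533 limit; a current Provisional Approval is held. Turning to paragraphs (j)–(p): (j) applies — the laundry is within 200 m of a designated waterway. (k) would limit (j) — the compliance score is 82 points, meeting the 79 points threshold — but (l) sets (k) aside: (l) operates — a current Provisional Exemption Letter is held. (m) would limit (l) — the registered capacity is 3,620 units, under the 3,940 units limit — but (n) sets (m) aside: (n) operates against (m): a current Provisional Certificate is held. (o) would limit (n) — a current Provisional Clearance is held — but (p) sets (o) aside: (p) operates against (o): the reportable unit count is 45, meeting the 44 threshold. Exception (e) does not apply.
Every exception is unavailable, so the rule governs.

Yes — Rafael's laundry must file a quarterly discharge report.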